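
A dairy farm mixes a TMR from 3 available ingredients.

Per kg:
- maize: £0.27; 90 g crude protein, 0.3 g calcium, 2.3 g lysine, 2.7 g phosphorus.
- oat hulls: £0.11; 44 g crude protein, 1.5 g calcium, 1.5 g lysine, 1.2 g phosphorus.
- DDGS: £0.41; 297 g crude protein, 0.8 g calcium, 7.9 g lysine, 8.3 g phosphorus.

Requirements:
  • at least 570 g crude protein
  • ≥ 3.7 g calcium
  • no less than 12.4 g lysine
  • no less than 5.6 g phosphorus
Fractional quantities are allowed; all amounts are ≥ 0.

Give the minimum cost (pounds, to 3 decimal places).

£0.864

Treat it as an LP. Let x1 = kg of maize, x2 = kg of oat hulls, x3 = kg of DDGS.
min 0.27x1 + 0.11x2 + 0.41x3 subject to:
  90x1 + 44x2 + 297x3 ≥ 570   (crude protein)
  0.3x1 + 1.5x2 + 0.8x3 ≥ 3.7   (calcium)
  2.3x1 + 1.5x2 + 7.9x3 ≥ 12.4   (lysine)
  2.7x1 + 1.2x2 + 8.3x3 ≥ 5.6   (phosphorus)
  x1, x2, x3 ≥ 0.
The optimal basis is {oat hulls, DDGS}; maize drops out. There the crude protein and calcium constraints are tight.
Solving gives x2 = 1.567, x3 = 1.687.
Hence cost = 0.11·1.567 + 0.41·1.687 = £0.86404.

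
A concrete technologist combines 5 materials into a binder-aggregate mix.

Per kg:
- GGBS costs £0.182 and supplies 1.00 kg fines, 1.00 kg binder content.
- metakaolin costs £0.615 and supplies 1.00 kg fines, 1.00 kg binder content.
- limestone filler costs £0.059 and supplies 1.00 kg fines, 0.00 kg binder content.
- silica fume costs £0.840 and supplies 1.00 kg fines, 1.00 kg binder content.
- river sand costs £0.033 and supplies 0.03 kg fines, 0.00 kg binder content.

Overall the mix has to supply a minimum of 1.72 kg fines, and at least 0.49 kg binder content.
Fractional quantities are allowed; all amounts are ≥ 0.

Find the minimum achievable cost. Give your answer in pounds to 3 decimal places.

This is a linear program. Let x1 = kg of GGBS, x2 = kg of metakaolin, x3 = kg of limestone filler, x4 = kg of silica fume, x5 = kg of river sand.
Minimise 0.182x1 + 0.615x2 + 0.059x3 + 0.84x4 + 0.033x5 s.t.:
  1x1 + 1x2 + 1x3 + 1x4 + 0.03x5 ≥ 1.72   (fines)
  1x1 + 1x2 + 1x4 ≥ 0.49   (binder content)
  x1, x2, x3, x4, x5 ≥ 0.
The minimum-cost mix takes nothing from metakaolin, silica fume, river sand — only GGBS, limestone filler. Binding constraints: fines and binder content.
That vertex is x1 = 0.49, x3 = 1.23.
Total cost: 0.182·0.49 + 0.059·1.23 = 0.16175.

£0.162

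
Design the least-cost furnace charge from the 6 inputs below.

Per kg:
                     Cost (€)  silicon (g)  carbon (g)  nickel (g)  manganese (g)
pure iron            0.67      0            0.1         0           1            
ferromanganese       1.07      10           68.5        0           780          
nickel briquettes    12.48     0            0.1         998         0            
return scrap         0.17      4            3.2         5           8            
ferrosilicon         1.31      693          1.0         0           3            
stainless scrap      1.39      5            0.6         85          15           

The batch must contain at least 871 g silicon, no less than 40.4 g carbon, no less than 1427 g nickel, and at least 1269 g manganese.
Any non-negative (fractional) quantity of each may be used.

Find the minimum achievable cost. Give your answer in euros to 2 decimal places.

€21.20

Treat it as an LP. Let x1 = kg of pure iron, x2 = kg of ferromanganese, x3 = kg of nickel briquettes, x4 = kg of return scrap, x5 = kg of ferrosilicon, x6 = kg of stainless scrap.
Minimize 0.67x1 + 1.07x2 + 12.48x3 + 0.17x4 + 1.31x5 + 1.39x6 s.t.:
  10x2 + 4x4 + 693x5 + 5x6 ≥ 871   (silicon)
  0.1x1 + 68.5x2 + 0.1x3 + 3.2x4 + 1x5 + 0.6x6 ≥ 40.4   (carbon)
  998x3 + 5x4 + 85x6 ≥ 1427   (nickel)
  1x1 + 780x2 + 8x4 + 3x5 + 15x6 ≥ 1269   (manganese)
  x1, x2, x3, x4, x5, x6 ≥ 0.
The cheapest feasible vertex uses only ferromanganese, nickel briquettes, ferrosilicon; pure iron, return scrap, stainless scrap are not used. The silicon, nickel, manganese requirements are met with equality.
Solving gives x2 = 1.622, x3 = 1.43, x5 = 1.233.
Objective = 1.07·1.622 + 12.48·1.43 + 1.31·1.233 = 21.1972.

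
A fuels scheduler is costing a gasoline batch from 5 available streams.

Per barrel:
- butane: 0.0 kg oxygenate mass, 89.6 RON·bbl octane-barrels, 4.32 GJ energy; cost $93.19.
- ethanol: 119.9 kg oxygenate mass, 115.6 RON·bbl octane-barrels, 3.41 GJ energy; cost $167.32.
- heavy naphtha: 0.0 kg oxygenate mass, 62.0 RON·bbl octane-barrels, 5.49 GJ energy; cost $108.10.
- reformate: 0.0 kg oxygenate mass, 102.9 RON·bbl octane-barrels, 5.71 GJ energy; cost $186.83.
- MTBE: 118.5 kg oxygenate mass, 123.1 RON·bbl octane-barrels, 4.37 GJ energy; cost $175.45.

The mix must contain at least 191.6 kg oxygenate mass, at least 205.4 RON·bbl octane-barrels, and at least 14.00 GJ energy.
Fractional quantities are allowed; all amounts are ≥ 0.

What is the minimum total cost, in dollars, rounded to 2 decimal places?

$420.22

Treat it as an LP. Let x1 = barrels of butane, x2 = barrels of ethanol, x3 = barrels of heavy naphtha, x4 = barrels of reformate, x5 = barrels of MTBE.
Minimize 93.19x1 + 167.32x2 + 108.1x3 + 186.83x4 + 175.45x5 with:
  119.9x2 + 118.5x5 ≥ 191.6   (oxygenate mass)
  89.6x1 + 115.6x2 + 62x3 + 102.9x4 + 123.1x5 ≥ 205.4   (octane-barrels)
  4.32x1 + 3.41x2 + 5.49x3 + 5.71x4 + 4.37x5 ≥ 14   (energy)
  x1, x2, x3, x4, x5 ≥ 0.
The optimal basis is {heavy naphtha, MTBE}; butane, ethanol, reformate drop out. Binding constraints: oxygenate mass and energy.
Optimal quantities: heavy naphtha = 1.26307 barrels, MTBE = 1.61688 barrels.
Cost = 108.1·1.26307 + 175.45·1.61688 = 420.2195.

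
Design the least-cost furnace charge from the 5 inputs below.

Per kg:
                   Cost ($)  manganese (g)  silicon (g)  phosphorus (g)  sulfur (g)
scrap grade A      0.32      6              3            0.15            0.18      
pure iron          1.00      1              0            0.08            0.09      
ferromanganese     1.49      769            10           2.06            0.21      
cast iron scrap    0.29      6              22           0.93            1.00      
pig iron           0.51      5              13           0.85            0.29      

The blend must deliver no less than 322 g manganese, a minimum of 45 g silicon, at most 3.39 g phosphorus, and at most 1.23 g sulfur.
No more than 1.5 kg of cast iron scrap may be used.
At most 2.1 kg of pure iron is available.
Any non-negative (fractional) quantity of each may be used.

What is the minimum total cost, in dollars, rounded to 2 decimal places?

$1.94

Treat it as an LP. Let x1 = kg of scrap grade A, x2 = kg of pure iron, x3 = kg of ferromanganese, x4 = kg of cast iron scrap, x5 = kg of pig iron.
Minimise 0.32x1 + 1x2 + 1.49x3 + 0.29x4 + 0.51x5 s.t.:
  6x1 + 1x2 + 769x3 + 6x4 + 5x5 ≥ 322   (manganese)
  3x1 + 10x3 + 22x4 + 13x5 ≥ 45   (silicon)
  0.15x1 + 0.08x2 + 2.06x3 + 0.93x4 + 0.85x5 ≤ 3.39   (phosphorus)
  0.18x1 + 0.09x2 + 0.21x3 + 1x4 + 0.29x5 ≤ 1.23   (sulfur)
  x4 ≤ 1.5
  x2 ≤ 2.1
  x1, x2, x3, x4, x5 ≥ 0.
At the optimum only ferromanganese, cast iron scrap, pig iron are positive (scrap grade A, pure iron = 0). There the manganese, silicon, sulfur constraints are tight.
So ferromanganese = 0.3997 kg, cast iron scrap = 0.4544 kg, pig iron = 2.385 kg.
Cost = 1.49·0.3997 + 0.29·0.4544 + 0.51·2.385 = 1.9437.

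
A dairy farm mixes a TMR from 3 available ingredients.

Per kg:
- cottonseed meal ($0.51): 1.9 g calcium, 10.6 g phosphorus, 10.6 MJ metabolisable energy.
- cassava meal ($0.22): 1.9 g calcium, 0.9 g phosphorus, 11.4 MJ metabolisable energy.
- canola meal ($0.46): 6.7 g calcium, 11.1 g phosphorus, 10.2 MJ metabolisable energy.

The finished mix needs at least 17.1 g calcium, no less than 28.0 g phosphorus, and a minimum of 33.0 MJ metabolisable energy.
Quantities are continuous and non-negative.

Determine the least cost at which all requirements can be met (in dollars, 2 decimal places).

Let x1 = kg of cottonseed meal, x2 = kg of cassava meal, x3 = kg of canola meal.
Minimise 0.51x1 + 0.22x2 + 0.46x3 subject to:
  1.9x1 + 1.9x2 + 6.7x3 ≥ 17.1   (calcium)
  10.6x1 + 0.9x2 + 11.1x3 ≥ 28   (phosphorus)
  10.6x1 + 11.4x2 + 10.2x3 ≥ 33   (metabolisable energy)
  x1, x2, x3 ≥ 0.
The minimum-cost mix takes nothing from cottonseed meal — only cassava meal, canola meal. Binding constraints: phosphorus and metabolisable energy.
That vertex is x2 = 0.6876, x3 = 2.467.
Total cost: 0.22·0.6876 + 0.46·2.467 = 1.2861.

$1.29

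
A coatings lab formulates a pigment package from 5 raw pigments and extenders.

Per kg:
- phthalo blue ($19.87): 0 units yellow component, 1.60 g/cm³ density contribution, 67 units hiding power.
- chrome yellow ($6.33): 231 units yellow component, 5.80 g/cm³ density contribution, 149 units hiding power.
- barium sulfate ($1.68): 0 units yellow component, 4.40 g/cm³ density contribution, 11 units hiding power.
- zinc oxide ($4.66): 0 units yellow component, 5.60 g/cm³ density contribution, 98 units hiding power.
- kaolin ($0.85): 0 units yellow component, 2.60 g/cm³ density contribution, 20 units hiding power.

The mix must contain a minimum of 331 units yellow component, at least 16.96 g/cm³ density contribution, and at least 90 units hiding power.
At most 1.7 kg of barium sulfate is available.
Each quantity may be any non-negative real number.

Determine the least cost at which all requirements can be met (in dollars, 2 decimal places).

Let x1 = kg of phthalo blue, x2 = kg of chrome yellow, x3 = kg of barium sulfate, x4 = kg of zinc oxide, x5 = kg of kaolin.
Minimise 19.87x1 + 6.33x2 + 1.68x3 + 4.66x4 + 0.85x5 s.t.:
  231x2 ≥ 331   (yellow component)
  1.6x1 + 5.8x2 + 4.4x3 + 5.6x4 + 2.6x5 ≥ 16.96   (density contribution)
  67x1 + 149x2 + 11x3 + 98x4 + 20x5 ≥ 90   (hiding power)
  x3 ≤ 1.7
  x1, x2, x3, x4, x5 ≥ 0.
The minimum-cost mix takes nothing from phthalo blue, barium sulfate, zinc oxide — only chrome yellow, kaolin. There the yellow component and density contribution constraints are tight.
That vertex is x2 = 1.433, x5 = 3.327.
Total cost: 6.33·1.433 + 0.85·3.327 = 11.8988.

$11.90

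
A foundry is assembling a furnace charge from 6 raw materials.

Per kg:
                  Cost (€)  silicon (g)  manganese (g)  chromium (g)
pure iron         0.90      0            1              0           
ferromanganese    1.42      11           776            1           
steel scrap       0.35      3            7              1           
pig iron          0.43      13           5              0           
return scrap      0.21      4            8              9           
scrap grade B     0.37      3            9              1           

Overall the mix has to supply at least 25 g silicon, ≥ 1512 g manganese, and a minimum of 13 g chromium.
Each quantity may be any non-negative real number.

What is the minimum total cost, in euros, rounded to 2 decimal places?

€3.01

Set it up as a linear program. Let x1 = kg of pure iron, x2 = kg of ferromanganese, x3 = kg of steel scrap, x4 = kg of pig iron, x5 = kg of return scrap, x6 = kg of scrap grade B.
min 0.9x1 + 1.42x2 + 0.35x3 + 0.43x4 + 0.21x5 + 0.37x6 with:
  11x2 + 3x3 + 13x4 + 4x5 + 3x6 ≥ 25   (silicon)
  1x1 + 776x2 + 7x3 + 5x4 + 8x5 + 9x6 ≥ 1512   (manganese)
  1x2 + 1x3 + 9x5 + 1x6 ≥ 13   (chromium)
  x1, x2, x3, x4, x5, x6 ≥ 0.
At the optimum only ferromanganese, return scrap are positive (pure iron, steel scrap, pig iron, scrap grade B = 0). The manganese and chromium requirements are met with equality.
So ferromanganese = 1.936 kg, return scrap = 1.229 kg.
Cost = 1.42·1.936 + 0.21·1.229 = 3.0072.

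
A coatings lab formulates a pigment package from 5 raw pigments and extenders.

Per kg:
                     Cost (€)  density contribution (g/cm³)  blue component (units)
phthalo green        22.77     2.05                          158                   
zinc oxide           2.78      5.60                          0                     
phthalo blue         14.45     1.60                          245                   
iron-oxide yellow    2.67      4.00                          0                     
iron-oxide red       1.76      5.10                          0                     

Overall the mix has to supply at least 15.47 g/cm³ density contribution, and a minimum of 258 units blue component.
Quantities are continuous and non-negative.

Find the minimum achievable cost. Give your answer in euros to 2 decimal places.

Let x1 = kg of phthalo green, x2 = kg of zinc oxide, x3 = kg of phthalo blue, x4 = kg of iron-oxide yellow, x5 = kg of iron-oxide red.
Minimize 22.77x1 + 2.78x2 + 14.45x3 + 2.67x4 + 1.76x5 subject to:
  2.05x1 + 5.6x2 + 1.6x3 + 4x4 + 5.1x5 ≥ 15.47   (density contribution)
  158x1 + 245x3 ≥ 258   (blue component)
  x1, x2, x3, x4, x5 ≥ 0.
The cheapest feasible vertex uses only phthalo blue, iron-oxide red; phthalo green, zinc oxide, iron-oxide yellow are not used. The density contribution and blue component requirements are met with equality.
So phthalo blue = 1.053 kg, iron-oxide red = 2.703 kg.
Total cost: 14.45·1.053 + 1.76·2.703 = 19.9731.

€19.97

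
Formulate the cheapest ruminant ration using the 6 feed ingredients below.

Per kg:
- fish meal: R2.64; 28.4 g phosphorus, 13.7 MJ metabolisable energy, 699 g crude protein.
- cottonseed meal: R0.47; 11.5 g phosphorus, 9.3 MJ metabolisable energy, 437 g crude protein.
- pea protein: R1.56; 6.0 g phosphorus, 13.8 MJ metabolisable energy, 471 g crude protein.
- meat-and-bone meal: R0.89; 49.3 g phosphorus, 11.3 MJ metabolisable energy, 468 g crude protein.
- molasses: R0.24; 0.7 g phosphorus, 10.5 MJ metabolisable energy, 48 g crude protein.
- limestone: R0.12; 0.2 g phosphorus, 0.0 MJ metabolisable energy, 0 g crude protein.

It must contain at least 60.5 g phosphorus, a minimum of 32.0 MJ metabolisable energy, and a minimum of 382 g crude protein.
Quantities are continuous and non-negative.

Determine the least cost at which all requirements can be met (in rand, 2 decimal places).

Let x1 = kg of fish meal, x2 = kg of cottonseed meal, x3 = kg of pea protein, x4 = kg of meat-and-bone meal, x5 = kg of molasses, x6 = kg of limestone.
Minimize 2.64x1 + 0.47x2 + 1.56x3 + 0.89x4 + 0.24x5 + 0.12x6 with:
  28.4x1 + 11.5x2 + 6x3 + 49.3x4 + 0.7x5 + 0.2x6 ≥ 60.5   (phosphorus)
  13.7x1 + 9.3x2 + 13.8x3 + 11.3x4 + 10.5x5 ≥ 32   (metabolisable energy)
  699x1 + 437x2 + 471x3 + 468x4 + 48x5 ≥ 382   (crude protein)
  x1, x2, x3, x4, x5, x6 ≥ 0.
The optimal basis is {meat-and-bone meal, molasses}; fish meal, cottonseed meal, pea protein, limestone drop out. The phosphorus and metabolisable energy requirements are met with equality.
So meat-and-bone meal = 1.202 kg, molasses = 1.754 kg.
Objective = 0.89·1.202 + 0.24·1.754 = 1.4907.

R1.49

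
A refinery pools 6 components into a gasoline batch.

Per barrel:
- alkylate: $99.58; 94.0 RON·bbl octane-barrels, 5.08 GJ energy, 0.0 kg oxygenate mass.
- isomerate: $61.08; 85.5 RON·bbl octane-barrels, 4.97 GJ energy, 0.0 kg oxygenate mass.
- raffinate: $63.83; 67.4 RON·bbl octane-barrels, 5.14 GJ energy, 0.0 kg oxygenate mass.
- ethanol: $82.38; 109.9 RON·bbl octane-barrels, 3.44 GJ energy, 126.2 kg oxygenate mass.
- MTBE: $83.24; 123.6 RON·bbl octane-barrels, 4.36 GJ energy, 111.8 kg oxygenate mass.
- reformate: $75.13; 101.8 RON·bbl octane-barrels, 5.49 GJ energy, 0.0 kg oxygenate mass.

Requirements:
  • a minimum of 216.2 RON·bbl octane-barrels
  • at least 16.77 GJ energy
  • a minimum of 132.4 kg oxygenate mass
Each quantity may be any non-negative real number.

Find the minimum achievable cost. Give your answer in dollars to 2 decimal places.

$241.22

Let x1 = barrels of alkylate, x2 = barrels of isomerate, x3 = barrels of raffinate, x4 = barrels of ethanol, x5 = barrels of MTBE, x6 = barrels of reformate.
min 99.58x1 + 61.08x2 + 63.83x3 + 82.38x4 + 83.24x5 + 75.13x6 subject to:
  94x1 + 85.5x2 + 67.4x3 + 109.9x4 + 123.6x5 + 101.8x6 ≥ 216.2   (octane-barrels)
  5.08x1 + 4.97x2 + 5.14x3 + 3.44x4 + 4.36x5 + 5.49x6 ≥ 16.77   (energy)
  126.2x4 + 111.8x5 ≥ 132.4   (oxygenate mass)
  x1, x2, x3, x4, x5, x6 ≥ 0.
At the optimum only isomerate, MTBE are positive (alkylate, raffinate, ethanol, reformate = 0). There the energy and oxygenate mass constraints are tight.
Solving gives x2 = 2.3353, x5 = 1.1843.
Total cost: 61.08·2.3353 + 83.24·1.1843 = 241.2213.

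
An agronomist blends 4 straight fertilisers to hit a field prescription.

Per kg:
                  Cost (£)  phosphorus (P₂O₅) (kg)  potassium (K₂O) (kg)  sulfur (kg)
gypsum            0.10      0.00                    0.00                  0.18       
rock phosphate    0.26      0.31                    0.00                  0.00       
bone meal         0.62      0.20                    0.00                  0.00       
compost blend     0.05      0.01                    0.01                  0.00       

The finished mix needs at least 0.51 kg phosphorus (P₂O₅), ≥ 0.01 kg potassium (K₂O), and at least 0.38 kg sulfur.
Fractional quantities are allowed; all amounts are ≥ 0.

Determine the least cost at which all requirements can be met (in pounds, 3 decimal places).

£0.680

Treat it as an LP. Let x1 = kg of gypsum, x2 = kg of rock phosphate, x3 = kg of bone meal, x4 = kg of compost blend.
min 0.1x1 + 0.26x2 + 0.62x3 + 0.05x4 subject to:
  0.31x2 + 0.2x3 + 0.01x4 ≥ 0.51   (phosphorus (P₂O₅))
  0.01x4 ≥ 0.01   (potassium (K₂O))
  0.18x1 ≥ 0.38   (sulfur)
  x1, x2, x3, x4 ≥ 0.
The minimum-cost mix takes nothing from bone meal — only gypsum, rock phosphate, compost blend. Binding constraints: phosphorus (P₂O₅), potassium (K₂O), sulfur.
Optimal quantities: gypsum = 2.111 kg, rock phosphate = 1.613 kg, compost blend = 1 kg.
Total cost: 0.1·2.111 + 0.26·1.613 + 0.05·1 = 0.68048.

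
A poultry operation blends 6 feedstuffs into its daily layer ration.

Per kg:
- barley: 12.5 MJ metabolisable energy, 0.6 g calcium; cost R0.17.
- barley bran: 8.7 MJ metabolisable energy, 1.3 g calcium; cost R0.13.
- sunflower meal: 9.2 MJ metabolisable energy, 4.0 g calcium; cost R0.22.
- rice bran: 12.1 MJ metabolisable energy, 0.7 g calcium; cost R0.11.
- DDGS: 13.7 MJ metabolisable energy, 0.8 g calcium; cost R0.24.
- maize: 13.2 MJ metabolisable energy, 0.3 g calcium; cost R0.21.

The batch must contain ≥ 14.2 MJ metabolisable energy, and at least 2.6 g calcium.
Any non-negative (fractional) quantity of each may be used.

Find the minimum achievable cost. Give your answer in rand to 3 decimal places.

Let x1 = kg of barley, x2 = kg of barley bran, x3 = kg of sunflower meal, x4 = kg of rice bran, x5 = kg of DDGS, x6 = kg of maize.
Minimize 0.17x1 + 0.13x2 + 0.22x3 + 0.11x4 + 0.24x5 + 0.21x6 subject to:
  12.5x1 + 8.7x2 + 9.2x3 + 12.1x4 + 13.7x5 + 13.2x6 ≥ 14.2   (metabolisable energy)
  0.6x1 + 1.3x2 + 4x3 + 0.7x4 + 0.8x5 + 0.3x6 ≥ 2.6   (calcium)
  x1, x2, x3, x4, x5, x6 ≥ 0.
The minimum-cost mix takes nothing from barley, barley bran, DDGS, maize — only sunflower meal, rice bran. Binding constraints: metabolisable energy and calcium.
So sunflower meal = 0.5129 kg, rice bran = 0.7836 kg.
Total cost: 0.22·0.5129 + 0.11·0.7836 = 0.19903.

R0.199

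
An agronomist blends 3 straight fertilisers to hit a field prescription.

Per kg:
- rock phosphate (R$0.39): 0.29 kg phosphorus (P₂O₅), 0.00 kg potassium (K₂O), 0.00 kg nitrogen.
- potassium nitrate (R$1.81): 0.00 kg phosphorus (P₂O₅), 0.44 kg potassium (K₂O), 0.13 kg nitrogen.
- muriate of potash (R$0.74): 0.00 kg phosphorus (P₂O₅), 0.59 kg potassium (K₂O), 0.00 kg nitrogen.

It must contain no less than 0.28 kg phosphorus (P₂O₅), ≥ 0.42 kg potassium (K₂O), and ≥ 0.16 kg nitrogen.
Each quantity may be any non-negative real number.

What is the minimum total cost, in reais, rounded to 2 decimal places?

Set it up as a linear program. Let x1 = kg of rock phosphate, x2 = kg of potassium nitrate, x3 = kg of muriate of potash.
min 0.39x1 + 1.81x2 + 0.74x3 with:
  0.29x1 ≥ 0.28   (phosphorus (P₂O₅))
  0.44x2 + 0.59x3 ≥ 0.42   (potassium (K₂O))
  0.13x2 ≥ 0.16   (nitrogen)
  x1, x2, x3 ≥ 0.
The optimal basis is {rock phosphate, potassium nitrate}; muriate of potash drops out. There the phosphorus (P₂O₅) and nitrogen constraints are tight.
That vertex is x1 = 0.9655, x2 = 1.231.
Total cost: 0.39·0.9655 + 1.81·1.231 = 2.6047.

R$2.60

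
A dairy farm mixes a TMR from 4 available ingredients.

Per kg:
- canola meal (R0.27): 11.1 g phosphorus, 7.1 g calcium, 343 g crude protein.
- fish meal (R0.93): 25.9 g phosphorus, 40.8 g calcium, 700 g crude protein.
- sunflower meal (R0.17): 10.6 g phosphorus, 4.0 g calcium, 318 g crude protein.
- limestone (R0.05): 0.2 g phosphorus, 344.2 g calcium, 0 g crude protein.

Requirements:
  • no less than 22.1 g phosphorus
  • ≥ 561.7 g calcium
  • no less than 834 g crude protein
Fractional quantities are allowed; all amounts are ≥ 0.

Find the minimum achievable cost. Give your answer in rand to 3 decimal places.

R0.526

This is a linear program. Let x1 = kg of canola meal, x2 = kg of fish meal, x3 = kg of sunflower meal, x4 = kg of limestone.
min 0.27x1 + 0.93x2 + 0.17x3 + 0.05x4 with:
  11.1x1 + 25.9x2 + 10.6x3 + 0.2x4 ≥ 22.1   (phosphorus)
  7.1x1 + 40.8x2 + 4x3 + 344.2x4 ≥ 561.7   (calcium)
  343x1 + 700x2 + 318x3 ≥ 834   (crude protein)
  x1, x2, x3, x4 ≥ 0.
At the optimum only sunflower meal, limestone are positive (canola meal, fish meal = 0). Binding constraints: calcium and crude protein.
Solving gives x3 = 2.623, x4 = 1.601.
Total cost: 0.17·2.623 + 0.05·1.601 = 0.52596.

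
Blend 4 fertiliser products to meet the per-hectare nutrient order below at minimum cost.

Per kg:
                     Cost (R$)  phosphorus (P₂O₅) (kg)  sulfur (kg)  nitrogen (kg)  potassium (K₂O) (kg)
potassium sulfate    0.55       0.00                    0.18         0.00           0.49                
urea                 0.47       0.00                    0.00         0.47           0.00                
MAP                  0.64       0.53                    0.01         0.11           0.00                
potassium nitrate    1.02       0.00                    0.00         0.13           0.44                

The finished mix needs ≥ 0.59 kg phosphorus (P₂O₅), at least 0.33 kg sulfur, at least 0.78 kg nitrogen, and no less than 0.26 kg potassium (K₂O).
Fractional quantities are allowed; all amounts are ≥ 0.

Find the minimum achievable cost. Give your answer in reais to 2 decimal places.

R$2.34

Let x1 = kg of potassium sulfate, x2 = kg of urea, x3 = kg of MAP, x4 = kg of potassium nitrate.
min 0.55x1 + 0.47x2 + 0.64x3 + 1.02x4 with:
  0.53x3 ≥ 0.59   (phosphorus (P₂O₅))
  0.18x1 + 0.01x3 ≥ 0.33   (sulfur)
  0.47x2 + 0.11x3 + 0.13x4 ≥ 0.78   (nitrogen)
  0.49x1 + 0.44x4 ≥ 0.26   (potassium (K₂O))
  x1, x2, x3, x4 ≥ 0.
The minimum-cost mix takes nothing from potassium nitrate — only potassium sulfate, urea, MAP. Binding constraints: phosphorus (P₂O₅), sulfur, nitrogen.
That vertex is x1 = 1.771, x2 = 1.399, x3 = 1.113.
Cost = 0.55·1.771 + 0.47·1.399 + 0.64·1.113 = 2.3439.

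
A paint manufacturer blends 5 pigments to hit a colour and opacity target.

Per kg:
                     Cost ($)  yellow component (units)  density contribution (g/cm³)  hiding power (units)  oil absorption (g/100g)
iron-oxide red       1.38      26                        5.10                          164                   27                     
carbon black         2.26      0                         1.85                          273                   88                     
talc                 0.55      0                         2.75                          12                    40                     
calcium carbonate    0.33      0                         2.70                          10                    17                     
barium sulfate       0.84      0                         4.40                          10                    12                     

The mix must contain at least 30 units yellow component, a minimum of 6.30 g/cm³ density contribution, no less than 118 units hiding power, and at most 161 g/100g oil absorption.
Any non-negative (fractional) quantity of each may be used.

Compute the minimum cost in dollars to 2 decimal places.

$1.64

Treat it as an LP. Let x1 = kg of iron-oxide red, x2 = kg of carbon black, x3 = kg of talc, x4 = kg of calcium carbonate, x5 = kg of barium sulfate.
Minimize 1.38x1 + 2.26x2 + 0.55x3 + 0.33x4 + 0.84x5 with:
  26x1 ≥ 30   (yellow component)
  5.1x1 + 1.85x2 + 2.75x3 + 2.7x4 + 4.4x5 ≥ 6.3   (density contribution)
  164x1 + 273x2 + 12x3 + 10x4 + 10x5 ≥ 118   (hiding power)
  27x1 + 88x2 + 40x3 + 17x4 + 12x5 ≤ 161   (oil absorption)
  x1, x2, x3, x4, x5 ≥ 0.
The optimal basis is {iron-oxide red, calcium carbonate}; carbon black, talc, barium sulfate drop out. There the yellow component and density contribution constraints are tight.
So iron-oxide red = 1.154 kg, calcium carbonate = 0.1538 kg.
Cost = 1.38·1.154 + 0.33·0.1538 = 1.6433.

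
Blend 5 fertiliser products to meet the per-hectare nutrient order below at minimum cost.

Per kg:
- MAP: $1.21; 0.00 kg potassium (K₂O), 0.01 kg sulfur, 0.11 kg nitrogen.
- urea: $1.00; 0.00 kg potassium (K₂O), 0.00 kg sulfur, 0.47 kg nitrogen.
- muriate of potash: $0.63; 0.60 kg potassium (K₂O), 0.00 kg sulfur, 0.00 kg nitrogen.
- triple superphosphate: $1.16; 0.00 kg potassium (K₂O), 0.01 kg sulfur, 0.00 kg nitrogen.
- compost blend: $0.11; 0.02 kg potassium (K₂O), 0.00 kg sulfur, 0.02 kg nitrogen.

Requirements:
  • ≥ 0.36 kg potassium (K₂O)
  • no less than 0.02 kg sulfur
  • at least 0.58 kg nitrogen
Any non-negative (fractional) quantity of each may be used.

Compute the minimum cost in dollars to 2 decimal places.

$3.56

Let x1 = kg of MAP, x2 = kg of urea, x3 = kg of muriate of potash, x4 = kg of triple superphosphate, x5 = kg of compost blend.
Minimise 1.21x1 + 1x2 + 0.63x3 + 1.16x4 + 0.11x5 with:
  0.6x3 + 0.02x5 ≥ 0.36   (potassium (K₂O))
  0.01x1 + 0.01x4 ≥ 0.02   (sulfur)
  0.11x1 + 0.47x2 + 0.02x5 ≥ 0.58   (nitrogen)
  x1, x2, x3, x4, x5 ≥ 0.
At the optimum only MAP, urea, muriate of potash are positive (triple superphosphate, compost blend = 0). There the potassium (K₂O), sulfur, nitrogen constraints are tight.
That vertex is x1 = 2, x2 = 0.766, x3 = 0.6.
Hence cost = 1.21·2 + 1·0.766 + 0.63·0.6 = $3.5640.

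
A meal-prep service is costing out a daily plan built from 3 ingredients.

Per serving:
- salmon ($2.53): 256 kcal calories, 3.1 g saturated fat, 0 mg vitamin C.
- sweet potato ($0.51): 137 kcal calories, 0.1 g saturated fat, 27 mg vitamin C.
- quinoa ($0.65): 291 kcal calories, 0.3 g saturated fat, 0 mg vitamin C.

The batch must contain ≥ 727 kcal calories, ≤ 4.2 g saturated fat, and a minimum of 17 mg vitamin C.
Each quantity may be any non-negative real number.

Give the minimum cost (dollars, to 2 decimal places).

Let x1 = servings of salmon, x2 = servings of sweet potato, x3 = servings of quinoa.
Minimise 2.53x1 + 0.51x2 + 0.65x3 subject to:
  256x1 + 137x2 + 291x3 ≥ 727   (calories)
  3.1x1 + 0.1x2 + 0.3x3 ≤ 4.2   (saturated fat)
  27x2 ≥ 17   (vitamin C)
  x1, x2, x3 ≥ 0.
The optimal basis is {sweet potato, quinoa}; salmon drops out. The calories and vitamin C requirements are met with equality.
So sweet potato = 0.6296 servings, quinoa = 2.202 servings.
Total cost: 0.51·0.6296 + 0.65·2.202 = 1.7524.

$1.75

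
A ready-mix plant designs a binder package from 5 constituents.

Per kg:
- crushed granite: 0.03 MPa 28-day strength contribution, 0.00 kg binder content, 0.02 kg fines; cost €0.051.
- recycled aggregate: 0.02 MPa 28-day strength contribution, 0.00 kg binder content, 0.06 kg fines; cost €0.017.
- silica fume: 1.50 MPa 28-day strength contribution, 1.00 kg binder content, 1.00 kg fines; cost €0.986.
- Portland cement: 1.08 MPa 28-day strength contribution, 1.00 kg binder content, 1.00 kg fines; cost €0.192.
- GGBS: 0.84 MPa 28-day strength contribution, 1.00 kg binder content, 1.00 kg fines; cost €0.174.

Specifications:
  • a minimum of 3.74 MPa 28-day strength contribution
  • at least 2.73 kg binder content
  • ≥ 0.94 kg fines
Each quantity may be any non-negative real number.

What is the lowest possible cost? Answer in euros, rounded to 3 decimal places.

Let x1 = kg of crushed granite, x2 = kg of recycled aggregate, x3 = kg of silica fume, x4 = kg of Portland cement, x5 = kg of GGBS.
Minimize 0.051x1 + 0.017x2 + 0.986x3 + 0.192x4 + 0.174x5 s.t.:
  0.03x1 + 0.02x2 + 1.5x3 + 1.08x4 + 0.84x5 ≥ 3.74   (28-day strength contribution)
  1x3 + 1x4 + 1x5 ≥ 2.73   (binder content)
  0.02x1 + 0.06x2 + 1x3 + 1x4 + 1x5 ≥ 0.94   (fines)
  x1, x2, x3, x4, x5 ≥ 0.
At the optimum only Portland cement is positive (crushed granite, recycled aggregate, silica fume, GGBS = 0). There the 28-day strength contribution constraint is tight.
Solving gives x4 = 3.463.
Total cost: 0.192·3.463 = 0.66490.

€0.665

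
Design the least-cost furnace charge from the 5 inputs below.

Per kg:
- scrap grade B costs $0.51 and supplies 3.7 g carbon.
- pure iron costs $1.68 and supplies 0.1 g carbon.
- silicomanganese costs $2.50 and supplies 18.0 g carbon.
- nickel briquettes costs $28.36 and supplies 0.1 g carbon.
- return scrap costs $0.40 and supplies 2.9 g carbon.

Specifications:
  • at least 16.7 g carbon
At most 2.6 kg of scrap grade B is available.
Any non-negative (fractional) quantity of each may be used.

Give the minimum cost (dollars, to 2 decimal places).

Let x1 = kg of scrap grade B, x2 = kg of pure iron, x3 = kg of silicomanganese, x4 = kg of nickel briquettes, x5 = kg of return scrap.
Minimize 0.51x1 + 1.68x2 + 2.5x3 + 28.36x4 + 0.4x5 with:
  3.7x1 + 0.1x2 + 18x3 + 0.1x4 + 2.9x5 ≥ 16.7   (carbon)
  x1 ≤ 2.6
  x1, x2, x3, x4, x5 ≥ 0.
The cheapest feasible vertex uses only scrap grade B, return scrap; pure iron, silicomanganese, nickel briquettes are not used. The carbon and the scrap grade B cap requirements are met with equality.
That vertex is x1 = 2.6, x5 = 2.441.
Cost = 0.51·2.6 + 0.4·2.441 = 2.3024.

$2.30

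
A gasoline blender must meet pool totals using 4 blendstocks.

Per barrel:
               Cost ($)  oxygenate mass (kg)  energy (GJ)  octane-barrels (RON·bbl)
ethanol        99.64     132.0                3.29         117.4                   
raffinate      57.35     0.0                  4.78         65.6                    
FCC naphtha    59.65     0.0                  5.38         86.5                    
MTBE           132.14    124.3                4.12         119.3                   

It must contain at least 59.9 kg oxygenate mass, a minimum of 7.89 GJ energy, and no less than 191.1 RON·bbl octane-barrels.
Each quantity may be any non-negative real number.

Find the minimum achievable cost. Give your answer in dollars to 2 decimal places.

Let x1 = barrels of ethanol, x2 = barrels of raffinate, x3 = barrels of FCC naphtha, x4 = barrels of MTBE.
Minimise 99.64x1 + 57.35x2 + 59.65x3 + 132.14x4 with:
  132x1 + 124.3x4 ≥ 59.9   (oxygenate mass)
  3.29x1 + 4.78x2 + 5.38x3 + 4.12x4 ≥ 7.89   (energy)
  117.4x1 + 65.6x2 + 86.5x3 + 119.3x4 ≥ 191.1   (octane-barrels)
  x1, x2, x3, x4 ≥ 0.
The cheapest feasible vertex uses only ethanol, FCC naphtha; raffinate, MTBE are not used. The oxygenate mass and octane-barrels requirements are met with equality.
So ethanol = 0.45379 barrels, FCC naphtha = 1.5934 barrels.
Cost = 99.64·0.45379 + 59.65·1.5934 = 140.2619.

$140.26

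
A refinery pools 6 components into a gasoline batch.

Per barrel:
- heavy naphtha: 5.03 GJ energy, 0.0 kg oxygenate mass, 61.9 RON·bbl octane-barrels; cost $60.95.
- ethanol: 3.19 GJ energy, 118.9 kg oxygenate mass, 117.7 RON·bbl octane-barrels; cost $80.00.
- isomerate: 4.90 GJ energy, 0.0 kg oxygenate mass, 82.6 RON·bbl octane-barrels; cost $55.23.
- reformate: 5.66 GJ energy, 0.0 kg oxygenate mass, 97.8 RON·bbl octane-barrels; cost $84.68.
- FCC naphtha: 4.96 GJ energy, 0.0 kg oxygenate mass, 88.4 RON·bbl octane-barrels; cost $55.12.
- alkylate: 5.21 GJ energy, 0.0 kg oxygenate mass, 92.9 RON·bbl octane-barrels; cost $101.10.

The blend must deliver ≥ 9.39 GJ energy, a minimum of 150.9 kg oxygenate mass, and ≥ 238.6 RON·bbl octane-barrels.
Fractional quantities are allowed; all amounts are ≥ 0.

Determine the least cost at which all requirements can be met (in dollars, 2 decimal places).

$160.89

Set it up as a linear program. Let x1 = barrels of heavy naphtha, x2 = barrels of ethanol, x3 = barrels of isomerate, x4 = barrels of reformate, x5 = barrels of FCC naphtha, x6 = barrels of alkylate.
min 60.95x1 + 80x2 + 55.23x3 + 84.68x4 + 55.12x5 + 101.1x6 with:
  5.03x1 + 3.19x2 + 4.9x3 + 5.66x4 + 4.96x5 + 5.21x6 ≥ 9.39   (energy)
  118.9x2 ≥ 150.9   (oxygenate mass)
  61.9x1 + 117.7x2 + 82.6x3 + 97.8x4 + 88.4x5 + 92.9x6 ≥ 238.6   (octane-barrels)
  x1, x2, x3, x4, x5, x6 ≥ 0.
The cheapest feasible vertex uses only ethanol, FCC naphtha; heavy naphtha, isomerate, reformate, alkylate are not used. Binding constraints: energy and oxygenate mass.
Solving gives x2 = 1.2691, x5 = 1.0769.
Objective = 80·1.2691 + 55.12·1.0769 = 160.8867.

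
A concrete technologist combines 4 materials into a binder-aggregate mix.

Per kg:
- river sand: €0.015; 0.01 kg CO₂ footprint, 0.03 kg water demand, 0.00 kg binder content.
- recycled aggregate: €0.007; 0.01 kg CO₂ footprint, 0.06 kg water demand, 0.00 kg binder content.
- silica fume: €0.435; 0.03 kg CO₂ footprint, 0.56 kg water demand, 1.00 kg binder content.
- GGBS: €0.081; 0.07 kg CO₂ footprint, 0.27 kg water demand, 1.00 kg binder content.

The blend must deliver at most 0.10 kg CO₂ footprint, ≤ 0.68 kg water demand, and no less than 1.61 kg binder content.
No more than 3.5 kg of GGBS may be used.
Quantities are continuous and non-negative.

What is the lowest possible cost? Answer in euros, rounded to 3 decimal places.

€0.243

Let x1 = kg of river sand, x2 = kg of recycled aggregate, x3 = kg of silica fume, x4 = kg of GGBS.
Minimise 0.015x1 + 0.007x2 + 0.435x3 + 0.081x4 s.t.:
  0.01x1 + 0.01x2 + 0.03x3 + 0.07x4 ≤ 0.1   (CO₂ footprint)
  0.03x1 + 0.06x2 + 0.56x3 + 0.27x4 ≤ 0.68   (water demand)
  1x3 + 1x4 ≥ 1.61   (binder content)
  x4 ≤ 3.5
  x1, x2, x3, x4 ≥ 0.
At the optimum only silica fume, GGBS are positive (river sand, recycled aggregate = 0). There the CO₂ footprint and binder content constraints are tight.
Solving gives x3 = 0.3175, x4 = 1.292.
Objective = 0.435·0.3175 + 0.081·1.292 = 0.24276.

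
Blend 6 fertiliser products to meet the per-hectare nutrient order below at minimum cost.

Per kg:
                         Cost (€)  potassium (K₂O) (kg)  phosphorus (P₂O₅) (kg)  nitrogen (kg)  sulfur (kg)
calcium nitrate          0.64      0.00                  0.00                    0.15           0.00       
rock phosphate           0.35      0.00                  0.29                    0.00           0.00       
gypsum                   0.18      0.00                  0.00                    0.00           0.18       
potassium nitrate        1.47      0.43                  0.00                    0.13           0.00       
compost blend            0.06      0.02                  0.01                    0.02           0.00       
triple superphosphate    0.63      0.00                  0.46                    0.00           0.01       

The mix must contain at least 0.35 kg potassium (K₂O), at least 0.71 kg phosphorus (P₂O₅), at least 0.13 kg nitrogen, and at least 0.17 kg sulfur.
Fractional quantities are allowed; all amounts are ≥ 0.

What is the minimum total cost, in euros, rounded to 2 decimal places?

€1.87

Let x1 = kg of calcium nitrate, x2 = kg of rock phosphate, x3 = kg of gypsum, x4 = kg of potassium nitrate, x5 = kg of compost blend, x6 = kg of triple superphosphate.
min 0.64x1 + 0.35x2 + 0.18x3 + 1.47x4 + 0.06x5 + 0.63x6 with:
  0.43x4 + 0.02x5 ≥ 0.35   (potassium (K₂O))
  0.29x2 + 0.01x5 + 0.46x6 ≥ 0.71   (phosphorus (P₂O₅))
  0.15x1 + 0.13x4 + 0.02x5 ≥ 0.13   (nitrogen)
  0.18x3 + 0.01x6 ≥ 0.17   (sulfur)
  x1, x2, x3, x4, x5, x6 ≥ 0.
The cheapest feasible vertex uses only rock phosphate, gypsum, compost blend; calcium nitrate, potassium nitrate, triple superphosphate are not used. There the potassium (K₂O), phosphorus (P₂O₅), sulfur constraints are tight.
Optimal quantities: rock phosphate = 1.845 kg, gypsum = 0.9444 kg, compost blend = 17.5 kg.
Hence cost = 0.35·1.845 + 0.18·0.9444 + 0.06·17.5 = €1.8657.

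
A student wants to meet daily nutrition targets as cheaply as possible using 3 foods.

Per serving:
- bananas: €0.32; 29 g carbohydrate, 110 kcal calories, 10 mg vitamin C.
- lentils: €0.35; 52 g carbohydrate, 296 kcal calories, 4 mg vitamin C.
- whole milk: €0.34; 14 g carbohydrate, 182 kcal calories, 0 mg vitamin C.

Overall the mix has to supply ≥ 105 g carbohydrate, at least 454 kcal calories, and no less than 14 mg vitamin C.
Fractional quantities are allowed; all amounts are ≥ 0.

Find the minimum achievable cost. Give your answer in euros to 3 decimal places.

Let x1 = servings of bananas, x2 = servings of lentils, x3 = servings of whole milk.
Minimize 0.32x1 + 0.35x2 + 0.34x3 subject to:
  29x1 + 52x2 + 14x3 ≥ 105   (carbohydrate)
  110x1 + 296x2 + 182x3 ≥ 454   (calories)
  10x1 + 4x2 ≥ 14   (vitamin C)
  x1, x2, x3 ≥ 0.
The minimum-cost mix takes nothing from whole milk — only bananas, lentils. There the carbohydrate and vitamin C constraints are tight.
Solving gives x1 = 0.7624, x2 = 1.594.
Total cost: 0.32·0.7624 + 0.35·1.594 = 0.80187.

€0.802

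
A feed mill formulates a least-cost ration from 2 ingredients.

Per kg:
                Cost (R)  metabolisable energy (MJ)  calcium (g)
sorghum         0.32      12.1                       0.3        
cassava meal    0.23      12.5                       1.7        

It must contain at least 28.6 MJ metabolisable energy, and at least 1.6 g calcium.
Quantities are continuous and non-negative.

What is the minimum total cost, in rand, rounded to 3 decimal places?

Treat it as an LP. Let x1 = kg of sorghum, x2 = kg of cassava meal.
Minimise 0.32x1 + 0.23x2 with:
  12.1x1 + 12.5x2 ≥ 28.6   (metabolisable energy)
  0.3x1 + 1.7x2 ≥ 1.6   (calcium)
  x1, x2 ≥ 0.
The optimal basis is {cassava meal}; sorghum drops out. The metabolisable energy requirement is met with equality.
That vertex is x2 = 2.288.
Cost = 0.23·2.288 = 0.52624.

R0.526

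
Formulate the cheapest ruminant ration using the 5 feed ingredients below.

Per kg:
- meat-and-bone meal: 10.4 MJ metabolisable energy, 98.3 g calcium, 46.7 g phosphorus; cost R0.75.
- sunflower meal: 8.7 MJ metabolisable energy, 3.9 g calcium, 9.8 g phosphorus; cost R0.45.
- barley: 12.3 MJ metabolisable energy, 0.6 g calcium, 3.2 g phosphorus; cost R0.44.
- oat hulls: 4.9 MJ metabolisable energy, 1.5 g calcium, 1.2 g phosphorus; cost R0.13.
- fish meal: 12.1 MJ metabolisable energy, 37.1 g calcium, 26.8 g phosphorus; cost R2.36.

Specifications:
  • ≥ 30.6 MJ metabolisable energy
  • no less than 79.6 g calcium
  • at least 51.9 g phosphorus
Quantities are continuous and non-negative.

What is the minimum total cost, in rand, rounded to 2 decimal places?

Set it up as a linear program. Let x1 = kg of meat-and-bone meal, x2 = kg of sunflower meal, x3 = kg of barley, x4 = kg of oat hulls, x5 = kg of fish meal.
Minimize 0.75x1 + 0.45x2 + 0.44x3 + 0.13x4 + 2.36x5 subject to:
  10.4x1 + 8.7x2 + 12.3x3 + 4.9x4 + 12.1x5 ≥ 30.6   (metabolisable energy)
  98.3x1 + 3.9x2 + 0.6x3 + 1.5x4 + 37.1x5 ≥ 79.6   (calcium)
  46.7x1 + 9.8x2 + 3.2x3 + 1.2x4 + 26.8x5 ≥ 51.9   (phosphorus)
  x1, x2, x3, x4, x5 ≥ 0.
The minimum-cost mix takes nothing from sunflower meal, barley, fish meal — only meat-and-bone meal, oat hulls. There the metabolisable energy and phosphorus constraints are tight.
Optimal quantities: meat-and-bone meal = 1.006 kg, oat hulls = 4.11 kg.
Total cost: 0.75·1.006 + 0.13·4.11 = 1.2888.

R1.29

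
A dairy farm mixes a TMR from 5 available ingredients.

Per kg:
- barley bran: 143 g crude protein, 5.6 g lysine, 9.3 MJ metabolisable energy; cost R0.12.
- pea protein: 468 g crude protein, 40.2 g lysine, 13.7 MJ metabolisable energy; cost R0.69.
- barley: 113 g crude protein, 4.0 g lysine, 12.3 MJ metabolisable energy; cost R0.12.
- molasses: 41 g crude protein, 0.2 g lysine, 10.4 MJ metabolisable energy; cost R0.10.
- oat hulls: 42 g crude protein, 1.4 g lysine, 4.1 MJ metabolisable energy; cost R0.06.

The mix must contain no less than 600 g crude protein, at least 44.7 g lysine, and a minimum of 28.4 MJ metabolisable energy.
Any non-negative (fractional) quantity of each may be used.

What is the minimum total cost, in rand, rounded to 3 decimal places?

R0.810

Let x1 = kg of barley bran, x2 = kg of pea protein, x3 = kg of barley, x4 = kg of molasses, x5 = kg of oat hulls.
min 0.12x1 + 0.69x2 + 0.12x3 + 0.1x4 + 0.06x5 with:
  143x1 + 468x2 + 113x3 + 41x4 + 42x5 ≥ 600   (crude protein)
  5.6x1 + 40.2x2 + 4x3 + 0.2x4 + 1.4x5 ≥ 44.7   (lysine)
  9.3x1 + 13.7x2 + 12.3x3 + 10.4x4 + 4.1x5 ≥ 28.4   (metabolisable energy)
  x1, x2, x3, x4, x5 ≥ 0.
The minimum-cost mix takes nothing from barley, molasses, oat hulls — only barley bran, pea protein. The lysine and metabolisable energy requirements are met with equality.
That vertex is x1 = 1.781, x2 = 0.8638.
Hence cost = 0.12·1.781 + 0.69·0.8638 = R0.80974.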